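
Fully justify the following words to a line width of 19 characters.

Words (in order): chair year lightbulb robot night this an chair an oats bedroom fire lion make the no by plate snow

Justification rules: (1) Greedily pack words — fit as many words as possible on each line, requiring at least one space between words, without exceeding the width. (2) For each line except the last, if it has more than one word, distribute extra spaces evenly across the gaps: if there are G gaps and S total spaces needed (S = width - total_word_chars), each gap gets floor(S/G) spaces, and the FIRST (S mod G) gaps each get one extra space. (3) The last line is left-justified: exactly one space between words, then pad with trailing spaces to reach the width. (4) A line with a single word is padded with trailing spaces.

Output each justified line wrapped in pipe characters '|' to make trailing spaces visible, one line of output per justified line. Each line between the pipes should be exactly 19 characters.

Answer: |chair          year|
|lightbulb     robot|
|night this an chair|
|an   oats   bedroom|
|fire  lion make the|
|no by plate snow   |

Derivation:
Line 1: ['chair', 'year'] (min_width=10, slack=9)
Line 2: ['lightbulb', 'robot'] (min_width=15, slack=4)
Line 3: ['night', 'this', 'an', 'chair'] (min_width=19, slack=0)
Line 4: ['an', 'oats', 'bedroom'] (min_width=15, slack=4)
Line 5: ['fire', 'lion', 'make', 'the'] (min_width=18, slack=1)
Line 6: ['no', 'by', 'plate', 'snow'] (min_width=16, slack=3)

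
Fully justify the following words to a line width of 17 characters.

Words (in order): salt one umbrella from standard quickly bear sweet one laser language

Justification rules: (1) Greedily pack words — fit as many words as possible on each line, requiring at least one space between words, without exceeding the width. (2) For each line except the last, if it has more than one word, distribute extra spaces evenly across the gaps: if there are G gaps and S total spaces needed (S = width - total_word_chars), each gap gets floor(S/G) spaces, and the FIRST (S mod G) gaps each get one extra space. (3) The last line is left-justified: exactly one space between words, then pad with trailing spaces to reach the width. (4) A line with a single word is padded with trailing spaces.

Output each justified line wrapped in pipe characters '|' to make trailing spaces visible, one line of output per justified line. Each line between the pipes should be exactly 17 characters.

Line 1: ['salt', 'one', 'umbrella'] (min_width=17, slack=0)
Line 2: ['from', 'standard'] (min_width=13, slack=4)
Line 3: ['quickly', 'bear'] (min_width=12, slack=5)
Line 4: ['sweet', 'one', 'laser'] (min_width=15, slack=2)
Line 5: ['language'] (min_width=8, slack=9)

Answer: |salt one umbrella|
|from     standard|
|quickly      bear|
|sweet  one  laser|
|language         |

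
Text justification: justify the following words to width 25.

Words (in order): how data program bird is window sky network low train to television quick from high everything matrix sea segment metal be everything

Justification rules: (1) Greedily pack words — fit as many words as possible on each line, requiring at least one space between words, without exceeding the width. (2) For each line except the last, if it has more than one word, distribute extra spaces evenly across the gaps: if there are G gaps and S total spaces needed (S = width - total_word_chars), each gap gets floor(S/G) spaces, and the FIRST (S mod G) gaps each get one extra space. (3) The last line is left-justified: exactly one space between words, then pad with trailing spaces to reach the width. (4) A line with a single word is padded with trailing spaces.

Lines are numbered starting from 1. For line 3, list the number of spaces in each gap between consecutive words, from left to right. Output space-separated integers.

Line 1: ['how', 'data', 'program', 'bird', 'is'] (min_width=24, slack=1)
Line 2: ['window', 'sky', 'network', 'low'] (min_width=22, slack=3)
Line 3: ['train', 'to', 'television', 'quick'] (min_width=25, slack=0)
Line 4: ['from', 'high', 'everything'] (min_width=20, slack=5)
Line 5: ['matrix', 'sea', 'segment', 'metal'] (min_width=24, slack=1)
Line 6: ['be', 'everything'] (min_width=13, slack=12)

Answer: 1 1 1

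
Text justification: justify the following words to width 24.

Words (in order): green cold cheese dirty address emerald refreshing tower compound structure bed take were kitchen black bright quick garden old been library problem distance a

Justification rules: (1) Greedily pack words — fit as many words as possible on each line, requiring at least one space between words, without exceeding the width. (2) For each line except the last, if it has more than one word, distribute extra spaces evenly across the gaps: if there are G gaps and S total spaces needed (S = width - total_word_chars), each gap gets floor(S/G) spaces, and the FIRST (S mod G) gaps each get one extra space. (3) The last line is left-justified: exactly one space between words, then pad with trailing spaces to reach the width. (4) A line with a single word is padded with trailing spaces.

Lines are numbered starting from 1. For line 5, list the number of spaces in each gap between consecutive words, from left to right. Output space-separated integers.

Answer: 2 1 1

Derivation:
Line 1: ['green', 'cold', 'cheese', 'dirty'] (min_width=23, slack=1)
Line 2: ['address', 'emerald'] (min_width=15, slack=9)
Line 3: ['refreshing', 'tower'] (min_width=16, slack=8)
Line 4: ['compound', 'structure', 'bed'] (min_width=22, slack=2)
Line 5: ['take', 'were', 'kitchen', 'black'] (min_width=23, slack=1)
Line 6: ['bright', 'quick', 'garden', 'old'] (min_width=23, slack=1)
Line 7: ['been', 'library', 'problem'] (min_width=20, slack=4)
Line 8: ['distance', 'a'] (min_width=10, slack=14)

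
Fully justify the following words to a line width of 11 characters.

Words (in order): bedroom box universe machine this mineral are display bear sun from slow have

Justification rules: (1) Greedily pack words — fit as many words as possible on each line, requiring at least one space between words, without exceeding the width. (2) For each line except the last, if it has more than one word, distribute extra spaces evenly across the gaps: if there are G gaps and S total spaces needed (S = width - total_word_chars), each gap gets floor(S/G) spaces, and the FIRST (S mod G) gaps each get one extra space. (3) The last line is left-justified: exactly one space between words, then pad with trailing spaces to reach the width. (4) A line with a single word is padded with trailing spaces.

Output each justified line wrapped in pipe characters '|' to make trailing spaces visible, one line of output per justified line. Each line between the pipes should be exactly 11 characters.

Line 1: ['bedroom', 'box'] (min_width=11, slack=0)
Line 2: ['universe'] (min_width=8, slack=3)
Line 3: ['machine'] (min_width=7, slack=4)
Line 4: ['this'] (min_width=4, slack=7)
Line 5: ['mineral', 'are'] (min_width=11, slack=0)
Line 6: ['display'] (min_width=7, slack=4)
Line 7: ['bear', 'sun'] (min_width=8, slack=3)
Line 8: ['from', 'slow'] (min_width=9, slack=2)
Line 9: ['have'] (min_width=4, slack=7)

Answer: |bedroom box|
|universe   |
|machine    |
|this       |
|mineral are|
|display    |
|bear    sun|
|from   slow|
|have       |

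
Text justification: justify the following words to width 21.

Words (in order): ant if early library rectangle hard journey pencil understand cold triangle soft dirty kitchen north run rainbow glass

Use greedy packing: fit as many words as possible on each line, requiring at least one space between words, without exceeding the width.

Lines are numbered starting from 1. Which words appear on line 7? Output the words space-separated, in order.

Line 1: ['ant', 'if', 'early', 'library'] (min_width=20, slack=1)
Line 2: ['rectangle', 'hard'] (min_width=14, slack=7)
Line 3: ['journey', 'pencil'] (min_width=14, slack=7)
Line 4: ['understand', 'cold'] (min_width=15, slack=6)
Line 5: ['triangle', 'soft', 'dirty'] (min_width=19, slack=2)
Line 6: ['kitchen', 'north', 'run'] (min_width=17, slack=4)
Line 7: ['rainbow', 'glass'] (min_width=13, slack=8)

Answer: rainbow glass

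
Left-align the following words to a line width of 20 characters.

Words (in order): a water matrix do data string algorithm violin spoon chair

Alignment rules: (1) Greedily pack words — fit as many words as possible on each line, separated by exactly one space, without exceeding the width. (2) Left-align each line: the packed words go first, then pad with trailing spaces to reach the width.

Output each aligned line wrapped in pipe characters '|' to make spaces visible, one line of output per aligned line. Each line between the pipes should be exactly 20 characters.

Answer: |a water matrix do   |
|data string         |
|algorithm violin    |
|spoon chair         |

Derivation:
Line 1: ['a', 'water', 'matrix', 'do'] (min_width=17, slack=3)
Line 2: ['data', 'string'] (min_width=11, slack=9)
Line 3: ['algorithm', 'violin'] (min_width=16, slack=4)
Line 4: ['spoon', 'chair'] (min_width=11, slack=9)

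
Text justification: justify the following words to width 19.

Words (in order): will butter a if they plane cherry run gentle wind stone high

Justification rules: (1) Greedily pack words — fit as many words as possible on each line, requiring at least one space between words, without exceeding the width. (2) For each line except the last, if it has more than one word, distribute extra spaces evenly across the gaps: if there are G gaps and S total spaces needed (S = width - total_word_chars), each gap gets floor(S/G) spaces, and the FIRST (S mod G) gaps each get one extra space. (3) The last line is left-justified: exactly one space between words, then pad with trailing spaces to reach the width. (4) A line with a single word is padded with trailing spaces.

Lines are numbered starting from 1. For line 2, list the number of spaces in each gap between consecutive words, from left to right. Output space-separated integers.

Answer: 2 2

Derivation:
Line 1: ['will', 'butter', 'a', 'if'] (min_width=16, slack=3)
Line 2: ['they', 'plane', 'cherry'] (min_width=17, slack=2)
Line 3: ['run', 'gentle', 'wind'] (min_width=15, slack=4)
Line 4: ['stone', 'high'] (min_width=10, slack=9)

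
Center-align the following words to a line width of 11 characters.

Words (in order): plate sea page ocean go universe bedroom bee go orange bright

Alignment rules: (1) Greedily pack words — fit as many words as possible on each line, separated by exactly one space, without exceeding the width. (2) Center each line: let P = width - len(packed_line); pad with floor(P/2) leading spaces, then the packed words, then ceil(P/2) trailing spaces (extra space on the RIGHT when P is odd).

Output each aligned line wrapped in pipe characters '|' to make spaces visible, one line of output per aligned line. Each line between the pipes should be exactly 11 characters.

Answer: | plate sea |
|page ocean |
|go universe|
|bedroom bee|
| go orange |
|  bright   |

Derivation:
Line 1: ['plate', 'sea'] (min_width=9, slack=2)
Line 2: ['page', 'ocean'] (min_width=10, slack=1)
Line 3: ['go', 'universe'] (min_width=11, slack=0)
Line 4: ['bedroom', 'bee'] (min_width=11, slack=0)
Line 5: ['go', 'orange'] (min_width=9, slack=2)
Line 6: ['bright'] (min_width=6, slack=5)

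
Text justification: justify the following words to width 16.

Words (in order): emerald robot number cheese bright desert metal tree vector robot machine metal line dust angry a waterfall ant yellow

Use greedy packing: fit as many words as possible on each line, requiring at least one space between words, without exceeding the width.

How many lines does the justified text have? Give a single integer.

Line 1: ['emerald', 'robot'] (min_width=13, slack=3)
Line 2: ['number', 'cheese'] (min_width=13, slack=3)
Line 3: ['bright', 'desert'] (min_width=13, slack=3)
Line 4: ['metal', 'tree'] (min_width=10, slack=6)
Line 5: ['vector', 'robot'] (min_width=12, slack=4)
Line 6: ['machine', 'metal'] (min_width=13, slack=3)
Line 7: ['line', 'dust', 'angry'] (min_width=15, slack=1)
Line 8: ['a', 'waterfall', 'ant'] (min_width=15, slack=1)
Line 9: ['yellow'] (min_width=6, slack=10)
Total lines: 9

Answer: 9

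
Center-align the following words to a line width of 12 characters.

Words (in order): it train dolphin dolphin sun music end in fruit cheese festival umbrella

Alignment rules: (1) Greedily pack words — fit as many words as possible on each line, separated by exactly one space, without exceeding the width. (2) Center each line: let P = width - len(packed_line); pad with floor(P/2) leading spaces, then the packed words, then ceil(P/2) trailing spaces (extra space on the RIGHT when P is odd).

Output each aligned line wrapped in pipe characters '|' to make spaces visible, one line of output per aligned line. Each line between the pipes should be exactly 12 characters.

Line 1: ['it', 'train'] (min_width=8, slack=4)
Line 2: ['dolphin'] (min_width=7, slack=5)
Line 3: ['dolphin', 'sun'] (min_width=11, slack=1)
Line 4: ['music', 'end', 'in'] (min_width=12, slack=0)
Line 5: ['fruit', 'cheese'] (min_width=12, slack=0)
Line 6: ['festival'] (min_width=8, slack=4)
Line 7: ['umbrella'] (min_width=8, slack=4)

Answer: |  it train  |
|  dolphin   |
|dolphin sun |
|music end in|
|fruit cheese|
|  festival  |
|  umbrella  |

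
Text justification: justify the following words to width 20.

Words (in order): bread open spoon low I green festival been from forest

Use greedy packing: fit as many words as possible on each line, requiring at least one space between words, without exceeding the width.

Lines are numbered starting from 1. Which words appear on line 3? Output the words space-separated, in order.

Answer: been from forest

Derivation:
Line 1: ['bread', 'open', 'spoon', 'low'] (min_width=20, slack=0)
Line 2: ['I', 'green', 'festival'] (min_width=16, slack=4)
Line 3: ['been', 'from', 'forest'] (min_width=16, slack=4)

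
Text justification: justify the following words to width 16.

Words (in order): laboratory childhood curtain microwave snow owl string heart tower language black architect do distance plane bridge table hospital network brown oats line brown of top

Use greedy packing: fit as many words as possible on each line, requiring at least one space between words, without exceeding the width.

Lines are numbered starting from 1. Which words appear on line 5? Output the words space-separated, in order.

Answer: owl string heart

Derivation:
Line 1: ['laboratory'] (min_width=10, slack=6)
Line 2: ['childhood'] (min_width=9, slack=7)
Line 3: ['curtain'] (min_width=7, slack=9)
Line 4: ['microwave', 'snow'] (min_width=14, slack=2)
Line 5: ['owl', 'string', 'heart'] (min_width=16, slack=0)
Line 6: ['tower', 'language'] (min_width=14, slack=2)
Line 7: ['black', 'architect'] (min_width=15, slack=1)
Line 8: ['do', 'distance'] (min_width=11, slack=5)
Line 9: ['plane', 'bridge'] (min_width=12, slack=4)
Line 10: ['table', 'hospital'] (min_width=14, slack=2)
Line 11: ['network', 'brown'] (min_width=13, slack=3)
Line 12: ['oats', 'line', 'brown'] (min_width=15, slack=1)
Line 13: ['of', 'top'] (min_width=6, slack=10)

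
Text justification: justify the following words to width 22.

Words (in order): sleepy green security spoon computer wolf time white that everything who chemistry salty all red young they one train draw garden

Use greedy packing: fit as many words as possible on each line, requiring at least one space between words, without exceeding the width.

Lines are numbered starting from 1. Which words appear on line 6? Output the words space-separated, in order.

Answer: red young they one

Derivation:
Line 1: ['sleepy', 'green', 'security'] (min_width=21, slack=1)
Line 2: ['spoon', 'computer', 'wolf'] (min_width=19, slack=3)
Line 3: ['time', 'white', 'that'] (min_width=15, slack=7)
Line 4: ['everything', 'who'] (min_width=14, slack=8)
Line 5: ['chemistry', 'salty', 'all'] (min_width=19, slack=3)
Line 6: ['red', 'young', 'they', 'one'] (min_width=18, slack=4)
Line 7: ['train', 'draw', 'garden'] (min_width=17, slack=5)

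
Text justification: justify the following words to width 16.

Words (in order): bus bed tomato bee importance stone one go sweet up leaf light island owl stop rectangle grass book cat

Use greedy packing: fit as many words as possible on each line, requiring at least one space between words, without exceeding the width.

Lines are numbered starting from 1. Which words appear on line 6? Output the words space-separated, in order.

Line 1: ['bus', 'bed', 'tomato'] (min_width=14, slack=2)
Line 2: ['bee', 'importance'] (min_width=14, slack=2)
Line 3: ['stone', 'one', 'go'] (min_width=12, slack=4)
Line 4: ['sweet', 'up', 'leaf'] (min_width=13, slack=3)
Line 5: ['light', 'island', 'owl'] (min_width=16, slack=0)
Line 6: ['stop', 'rectangle'] (min_width=14, slack=2)
Line 7: ['grass', 'book', 'cat'] (min_width=14, slack=2)

Answer: stop rectangle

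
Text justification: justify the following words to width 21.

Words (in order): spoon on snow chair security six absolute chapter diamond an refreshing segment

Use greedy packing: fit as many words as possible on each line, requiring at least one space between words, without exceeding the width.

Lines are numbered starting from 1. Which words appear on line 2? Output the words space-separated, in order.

Answer: security six absolute

Derivation:
Line 1: ['spoon', 'on', 'snow', 'chair'] (min_width=19, slack=2)
Line 2: ['security', 'six', 'absolute'] (min_width=21, slack=0)
Line 3: ['chapter', 'diamond', 'an'] (min_width=18, slack=3)
Line 4: ['refreshing', 'segment'] (min_width=18, slack=3)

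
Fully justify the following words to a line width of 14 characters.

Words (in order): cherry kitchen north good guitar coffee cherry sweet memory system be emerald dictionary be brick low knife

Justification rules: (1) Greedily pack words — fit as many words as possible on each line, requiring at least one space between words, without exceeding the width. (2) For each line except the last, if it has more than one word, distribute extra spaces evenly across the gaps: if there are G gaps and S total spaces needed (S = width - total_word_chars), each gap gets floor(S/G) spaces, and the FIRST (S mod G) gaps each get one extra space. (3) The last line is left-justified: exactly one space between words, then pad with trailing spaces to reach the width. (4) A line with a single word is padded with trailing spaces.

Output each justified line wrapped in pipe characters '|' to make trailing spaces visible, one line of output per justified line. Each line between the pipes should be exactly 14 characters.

Answer: |cherry kitchen|
|north     good|
|guitar  coffee|
|cherry   sweet|
|memory  system|
|be     emerald|
|dictionary  be|
|brick      low|
|knife         |

Derivation:
Line 1: ['cherry', 'kitchen'] (min_width=14, slack=0)
Line 2: ['north', 'good'] (min_width=10, slack=4)
Line 3: ['guitar', 'coffee'] (min_width=13, slack=1)
Line 4: ['cherry', 'sweet'] (min_width=12, slack=2)
Line 5: ['memory', 'system'] (min_width=13, slack=1)
Line 6: ['be', 'emerald'] (min_width=10, slack=4)
Line 7: ['dictionary', 'be'] (min_width=13, slack=1)
Line 8: ['brick', 'low'] (min_width=9, slack=5)
Line 9: ['knife'] (min_width=5, slack=9)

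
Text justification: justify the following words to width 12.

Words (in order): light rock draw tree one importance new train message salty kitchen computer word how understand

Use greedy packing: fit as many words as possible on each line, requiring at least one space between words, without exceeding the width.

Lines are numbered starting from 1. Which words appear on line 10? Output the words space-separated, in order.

Answer: word how

Derivation:
Line 1: ['light', 'rock'] (min_width=10, slack=2)
Line 2: ['draw', 'tree'] (min_width=9, slack=3)
Line 3: ['one'] (min_width=3, slack=9)
Line 4: ['importance'] (min_width=10, slack=2)
Line 5: ['new', 'train'] (min_width=9, slack=3)
Line 6: ['message'] (min_width=7, slack=5)
Line 7: ['salty'] (min_width=5, slack=7)
Line 8: ['kitchen'] (min_width=7, slack=5)
Line 9: ['computer'] (min_width=8, slack=4)
Line 10: ['word', 'how'] (min_width=8, slack=4)
Line 11: ['understand'] (min_width=10, slack=2)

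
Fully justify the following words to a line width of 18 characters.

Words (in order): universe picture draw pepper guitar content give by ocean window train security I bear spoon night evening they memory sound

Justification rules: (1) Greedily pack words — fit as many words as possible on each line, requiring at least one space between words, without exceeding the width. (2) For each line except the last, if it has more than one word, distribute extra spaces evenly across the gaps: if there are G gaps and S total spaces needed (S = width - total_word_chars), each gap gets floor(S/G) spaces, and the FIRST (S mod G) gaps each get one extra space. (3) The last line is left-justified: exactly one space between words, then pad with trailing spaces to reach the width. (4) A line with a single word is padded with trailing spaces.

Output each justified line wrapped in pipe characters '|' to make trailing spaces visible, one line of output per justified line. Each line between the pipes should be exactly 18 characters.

Line 1: ['universe', 'picture'] (min_width=16, slack=2)
Line 2: ['draw', 'pepper', 'guitar'] (min_width=18, slack=0)
Line 3: ['content', 'give', 'by'] (min_width=15, slack=3)
Line 4: ['ocean', 'window', 'train'] (min_width=18, slack=0)
Line 5: ['security', 'I', 'bear'] (min_width=15, slack=3)
Line 6: ['spoon', 'night'] (min_width=11, slack=7)
Line 7: ['evening', 'they'] (min_width=12, slack=6)
Line 8: ['memory', 'sound'] (min_width=12, slack=6)

Answer: |universe   picture|
|draw pepper guitar|
|content   give  by|
|ocean window train|
|security   I  bear|
|spoon        night|
|evening       they|
|memory sound      |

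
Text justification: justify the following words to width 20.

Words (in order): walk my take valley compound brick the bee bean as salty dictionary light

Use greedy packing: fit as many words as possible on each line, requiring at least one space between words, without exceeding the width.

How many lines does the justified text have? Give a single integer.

Line 1: ['walk', 'my', 'take', 'valley'] (min_width=19, slack=1)
Line 2: ['compound', 'brick', 'the'] (min_width=18, slack=2)
Line 3: ['bee', 'bean', 'as', 'salty'] (min_width=17, slack=3)
Line 4: ['dictionary', 'light'] (min_width=16, slack=4)
Total lines: 4

Answer: 4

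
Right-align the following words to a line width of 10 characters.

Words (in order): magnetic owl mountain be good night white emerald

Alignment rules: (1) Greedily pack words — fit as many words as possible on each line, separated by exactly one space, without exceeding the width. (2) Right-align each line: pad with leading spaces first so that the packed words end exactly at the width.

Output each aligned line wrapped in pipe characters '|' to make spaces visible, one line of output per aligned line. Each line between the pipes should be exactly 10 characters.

Answer: |  magnetic|
|       owl|
|  mountain|
|   be good|
|     night|
|     white|
|   emerald|

Derivation:
Line 1: ['magnetic'] (min_width=8, slack=2)
Line 2: ['owl'] (min_width=3, slack=7)
Line 3: ['mountain'] (min_width=8, slack=2)
Line 4: ['be', 'good'] (min_width=7, slack=3)
Line 5: ['night'] (min_width=5, slack=5)
Line 6: ['white'] (min_width=5, slack=5)
Line 7: ['emerald'] (min_width=7, slack=3)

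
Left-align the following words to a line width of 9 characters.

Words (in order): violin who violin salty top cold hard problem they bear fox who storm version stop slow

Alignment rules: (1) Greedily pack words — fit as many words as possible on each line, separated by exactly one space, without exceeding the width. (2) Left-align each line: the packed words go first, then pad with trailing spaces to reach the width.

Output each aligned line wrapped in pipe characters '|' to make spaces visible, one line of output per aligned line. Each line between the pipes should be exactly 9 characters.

Answer: |violin   |
|who      |
|violin   |
|salty top|
|cold hard|
|problem  |
|they bear|
|fox who  |
|storm    |
|version  |
|stop slow|

Derivation:
Line 1: ['violin'] (min_width=6, slack=3)
Line 2: ['who'] (min_width=3, slack=6)
Line 3: ['violin'] (min_width=6, slack=3)
Line 4: ['salty', 'top'] (min_width=9, slack=0)
Line 5: ['cold', 'hard'] (min_width=9, slack=0)
Line 6: ['problem'] (min_width=7, slack=2)
Line 7: ['they', 'bear'] (min_width=9, slack=0)
Line 8: ['fox', 'who'] (min_width=7, slack=2)
Line 9: ['storm'] (min_width=5, slack=4)
Line 10: ['version'] (min_width=7, slack=2)
Line 11: ['stop', 'slow'] (min_width=9, slack=0)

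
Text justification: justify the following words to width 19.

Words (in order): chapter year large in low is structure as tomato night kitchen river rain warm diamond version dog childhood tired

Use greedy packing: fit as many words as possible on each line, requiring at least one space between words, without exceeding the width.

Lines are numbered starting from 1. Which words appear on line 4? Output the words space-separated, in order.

Answer: kitchen river rain

Derivation:
Line 1: ['chapter', 'year', 'large'] (min_width=18, slack=1)
Line 2: ['in', 'low', 'is', 'structure'] (min_width=19, slack=0)
Line 3: ['as', 'tomato', 'night'] (min_width=15, slack=4)
Line 4: ['kitchen', 'river', 'rain'] (min_width=18, slack=1)
Line 5: ['warm', 'diamond'] (min_width=12, slack=7)
Line 6: ['version', 'dog'] (min_width=11, slack=8)
Line 7: ['childhood', 'tired'] (min_width=15, slack=4)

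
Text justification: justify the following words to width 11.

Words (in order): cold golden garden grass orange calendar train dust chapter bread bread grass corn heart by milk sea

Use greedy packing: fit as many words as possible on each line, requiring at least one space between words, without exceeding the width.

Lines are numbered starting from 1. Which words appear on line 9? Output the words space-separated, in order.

Line 1: ['cold', 'golden'] (min_width=11, slack=0)
Line 2: ['garden'] (min_width=6, slack=5)
Line 3: ['grass'] (min_width=5, slack=6)
Line 4: ['orange'] (min_width=6, slack=5)
Line 5: ['calendar'] (min_width=8, slack=3)
Line 6: ['train', 'dust'] (min_width=10, slack=1)
Line 7: ['chapter'] (min_width=7, slack=4)
Line 8: ['bread', 'bread'] (min_width=11, slack=0)
Line 9: ['grass', 'corn'] (min_width=10, slack=1)
Line 10: ['heart', 'by'] (min_width=8, slack=3)
Line 11: ['milk', 'sea'] (min_width=8, slack=3)

Answer: grass corn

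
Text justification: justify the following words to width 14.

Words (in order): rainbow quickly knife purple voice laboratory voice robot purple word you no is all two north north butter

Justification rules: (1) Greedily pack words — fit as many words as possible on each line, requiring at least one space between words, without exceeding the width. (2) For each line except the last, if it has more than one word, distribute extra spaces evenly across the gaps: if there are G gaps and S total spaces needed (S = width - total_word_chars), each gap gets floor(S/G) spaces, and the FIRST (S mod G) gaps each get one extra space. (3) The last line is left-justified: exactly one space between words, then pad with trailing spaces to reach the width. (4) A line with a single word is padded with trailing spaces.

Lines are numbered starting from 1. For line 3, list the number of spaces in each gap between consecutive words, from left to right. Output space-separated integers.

Line 1: ['rainbow'] (min_width=7, slack=7)
Line 2: ['quickly', 'knife'] (min_width=13, slack=1)
Line 3: ['purple', 'voice'] (min_width=12, slack=2)
Line 4: ['laboratory'] (min_width=10, slack=4)
Line 5: ['voice', 'robot'] (min_width=11, slack=3)
Line 6: ['purple', 'word'] (min_width=11, slack=3)
Line 7: ['you', 'no', 'is', 'all'] (min_width=13, slack=1)
Line 8: ['two', 'north'] (min_width=9, slack=5)
Line 9: ['north', 'butter'] (min_width=12, slack=2)

Answer: 3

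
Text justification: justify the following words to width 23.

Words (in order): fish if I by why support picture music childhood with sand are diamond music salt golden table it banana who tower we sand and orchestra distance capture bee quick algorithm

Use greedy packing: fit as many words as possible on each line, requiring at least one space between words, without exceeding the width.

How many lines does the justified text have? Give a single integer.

Answer: 9

Derivation:
Line 1: ['fish', 'if', 'I', 'by', 'why'] (min_width=16, slack=7)
Line 2: ['support', 'picture', 'music'] (min_width=21, slack=2)
Line 3: ['childhood', 'with', 'sand', 'are'] (min_width=23, slack=0)
Line 4: ['diamond', 'music', 'salt'] (min_width=18, slack=5)
Line 5: ['golden', 'table', 'it', 'banana'] (min_width=22, slack=1)
Line 6: ['who', 'tower', 'we', 'sand', 'and'] (min_width=21, slack=2)
Line 7: ['orchestra', 'distance'] (min_width=18, slack=5)
Line 8: ['capture', 'bee', 'quick'] (min_width=17, slack=6)
Line 9: ['algorithm'] (min_width=9, slack=14)
Total lines: 9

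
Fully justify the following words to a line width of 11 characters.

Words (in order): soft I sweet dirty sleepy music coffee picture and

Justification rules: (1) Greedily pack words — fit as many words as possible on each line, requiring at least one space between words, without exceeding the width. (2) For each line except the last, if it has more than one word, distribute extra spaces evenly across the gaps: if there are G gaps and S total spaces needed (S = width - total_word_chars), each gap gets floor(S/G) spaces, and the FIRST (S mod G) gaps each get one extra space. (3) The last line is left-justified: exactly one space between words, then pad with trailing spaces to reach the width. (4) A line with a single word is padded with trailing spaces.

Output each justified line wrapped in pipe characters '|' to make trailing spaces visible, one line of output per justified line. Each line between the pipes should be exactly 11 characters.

Answer: |soft      I|
|sweet dirty|
|sleepy     |
|music      |
|coffee     |
|picture and|

Derivation:
Line 1: ['soft', 'I'] (min_width=6, slack=5)
Line 2: ['sweet', 'dirty'] (min_width=11, slack=0)
Line 3: ['sleepy'] (min_width=6, slack=5)
Line 4: ['music'] (min_width=5, slack=6)
Line 5: ['coffee'] (min_width=6, slack=5)
Line 6: ['picture', 'and'] (min_width=11, slack=0)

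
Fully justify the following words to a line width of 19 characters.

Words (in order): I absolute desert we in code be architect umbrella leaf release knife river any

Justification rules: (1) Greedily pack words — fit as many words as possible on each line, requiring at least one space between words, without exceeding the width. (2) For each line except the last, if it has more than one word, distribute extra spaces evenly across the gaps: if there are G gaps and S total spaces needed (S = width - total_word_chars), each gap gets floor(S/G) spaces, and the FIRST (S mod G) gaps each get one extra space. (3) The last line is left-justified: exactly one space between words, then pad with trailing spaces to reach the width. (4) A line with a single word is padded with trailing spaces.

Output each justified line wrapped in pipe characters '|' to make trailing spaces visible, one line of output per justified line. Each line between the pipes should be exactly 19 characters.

Line 1: ['I', 'absolute', 'desert'] (min_width=17, slack=2)
Line 2: ['we', 'in', 'code', 'be'] (min_width=13, slack=6)
Line 3: ['architect', 'umbrella'] (min_width=18, slack=1)
Line 4: ['leaf', 'release', 'knife'] (min_width=18, slack=1)
Line 5: ['river', 'any'] (min_width=9, slack=10)

Answer: |I  absolute  desert|
|we   in   code   be|
|architect  umbrella|
|leaf  release knife|
|river any          |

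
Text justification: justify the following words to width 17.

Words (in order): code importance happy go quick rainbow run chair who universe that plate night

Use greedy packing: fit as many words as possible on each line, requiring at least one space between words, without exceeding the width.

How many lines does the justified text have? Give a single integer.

Answer: 5

Derivation:
Line 1: ['code', 'importance'] (min_width=15, slack=2)
Line 2: ['happy', 'go', 'quick'] (min_width=14, slack=3)
Line 3: ['rainbow', 'run', 'chair'] (min_width=17, slack=0)
Line 4: ['who', 'universe', 'that'] (min_width=17, slack=0)
Line 5: ['plate', 'night'] (min_width=11, slack=6)
Total lines: 5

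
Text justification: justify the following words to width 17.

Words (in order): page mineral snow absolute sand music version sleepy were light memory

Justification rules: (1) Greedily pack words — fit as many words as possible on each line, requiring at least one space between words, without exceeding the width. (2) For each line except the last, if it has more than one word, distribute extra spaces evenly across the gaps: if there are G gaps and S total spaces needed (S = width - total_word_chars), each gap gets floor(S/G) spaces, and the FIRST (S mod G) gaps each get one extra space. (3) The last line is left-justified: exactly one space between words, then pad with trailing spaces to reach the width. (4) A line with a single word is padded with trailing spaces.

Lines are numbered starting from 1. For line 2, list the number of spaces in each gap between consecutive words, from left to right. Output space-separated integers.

Answer: 5

Derivation:
Line 1: ['page', 'mineral', 'snow'] (min_width=17, slack=0)
Line 2: ['absolute', 'sand'] (min_width=13, slack=4)
Line 3: ['music', 'version'] (min_width=13, slack=4)
Line 4: ['sleepy', 'were', 'light'] (min_width=17, slack=0)
Line 5: ['memory'] (min_width=6, slack=11)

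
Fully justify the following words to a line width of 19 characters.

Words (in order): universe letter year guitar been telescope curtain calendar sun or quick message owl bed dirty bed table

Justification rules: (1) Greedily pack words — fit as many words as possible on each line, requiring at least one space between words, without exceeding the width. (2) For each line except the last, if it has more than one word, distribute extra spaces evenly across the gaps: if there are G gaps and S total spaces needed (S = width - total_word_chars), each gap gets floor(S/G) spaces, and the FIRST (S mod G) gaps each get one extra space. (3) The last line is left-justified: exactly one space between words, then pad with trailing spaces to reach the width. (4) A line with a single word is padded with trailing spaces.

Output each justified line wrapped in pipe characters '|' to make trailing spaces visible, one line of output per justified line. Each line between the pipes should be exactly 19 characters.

Line 1: ['universe', 'letter'] (min_width=15, slack=4)
Line 2: ['year', 'guitar', 'been'] (min_width=16, slack=3)
Line 3: ['telescope', 'curtain'] (min_width=17, slack=2)
Line 4: ['calendar', 'sun', 'or'] (min_width=15, slack=4)
Line 5: ['quick', 'message', 'owl'] (min_width=17, slack=2)
Line 6: ['bed', 'dirty', 'bed', 'table'] (min_width=19, slack=0)

Answer: |universe     letter|
|year   guitar  been|
|telescope   curtain|
|calendar   sun   or|
|quick  message  owl|
|bed dirty bed table|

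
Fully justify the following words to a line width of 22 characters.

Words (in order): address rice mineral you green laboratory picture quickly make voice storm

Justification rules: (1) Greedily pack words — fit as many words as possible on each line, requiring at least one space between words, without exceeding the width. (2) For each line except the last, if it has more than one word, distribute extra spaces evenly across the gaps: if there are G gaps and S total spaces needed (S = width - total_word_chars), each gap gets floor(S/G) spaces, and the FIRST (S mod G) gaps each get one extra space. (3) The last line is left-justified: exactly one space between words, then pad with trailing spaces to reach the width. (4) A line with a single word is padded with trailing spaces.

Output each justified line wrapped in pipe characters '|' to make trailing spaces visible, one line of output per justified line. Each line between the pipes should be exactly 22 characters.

Answer: |address  rice  mineral|
|you  green  laboratory|
|picture  quickly  make|
|voice storm           |

Derivation:
Line 1: ['address', 'rice', 'mineral'] (min_width=20, slack=2)
Line 2: ['you', 'green', 'laboratory'] (min_width=20, slack=2)
Line 3: ['picture', 'quickly', 'make'] (min_width=20, slack=2)
Line 4: ['voice', 'storm'] (min_width=11, slack=11)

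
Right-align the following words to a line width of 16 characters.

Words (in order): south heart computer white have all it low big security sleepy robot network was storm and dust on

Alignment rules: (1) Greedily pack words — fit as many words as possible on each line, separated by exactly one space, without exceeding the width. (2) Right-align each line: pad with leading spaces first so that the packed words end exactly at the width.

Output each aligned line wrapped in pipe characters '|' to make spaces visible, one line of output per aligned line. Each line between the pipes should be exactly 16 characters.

Answer: |     south heart|
|  computer white|
| have all it low|
|    big security|
|    sleepy robot|
|     network was|
|  storm and dust|
|              on|

Derivation:
Line 1: ['south', 'heart'] (min_width=11, slack=5)
Line 2: ['computer', 'white'] (min_width=14, slack=2)
Line 3: ['have', 'all', 'it', 'low'] (min_width=15, slack=1)
Line 4: ['big', 'security'] (min_width=12, slack=4)
Line 5: ['sleepy', 'robot'] (min_width=12, slack=4)
Line 6: ['network', 'was'] (min_width=11, slack=5)
Line 7: ['storm', 'and', 'dust'] (min_width=14, slack=2)
Line 8: ['on'] (min_width=2, slack=14)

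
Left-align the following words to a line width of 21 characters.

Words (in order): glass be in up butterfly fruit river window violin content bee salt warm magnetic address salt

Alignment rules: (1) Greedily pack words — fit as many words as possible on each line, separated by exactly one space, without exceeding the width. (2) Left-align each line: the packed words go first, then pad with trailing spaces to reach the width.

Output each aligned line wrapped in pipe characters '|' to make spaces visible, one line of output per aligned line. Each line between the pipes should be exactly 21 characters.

Line 1: ['glass', 'be', 'in', 'up'] (min_width=14, slack=7)
Line 2: ['butterfly', 'fruit', 'river'] (min_width=21, slack=0)
Line 3: ['window', 'violin', 'content'] (min_width=21, slack=0)
Line 4: ['bee', 'salt', 'warm'] (min_width=13, slack=8)
Line 5: ['magnetic', 'address', 'salt'] (min_width=21, slack=0)

Answer: |glass be in up       |
|butterfly fruit river|
|window violin content|
|bee salt warm        |
|magnetic address salt|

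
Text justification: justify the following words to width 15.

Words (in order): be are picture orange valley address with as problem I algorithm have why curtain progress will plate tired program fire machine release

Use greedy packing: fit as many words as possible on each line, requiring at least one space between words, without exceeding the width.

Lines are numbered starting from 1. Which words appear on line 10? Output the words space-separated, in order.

Line 1: ['be', 'are', 'picture'] (min_width=14, slack=1)
Line 2: ['orange', 'valley'] (min_width=13, slack=2)
Line 3: ['address', 'with', 'as'] (min_width=15, slack=0)
Line 4: ['problem', 'I'] (min_width=9, slack=6)
Line 5: ['algorithm', 'have'] (min_width=14, slack=1)
Line 6: ['why', 'curtain'] (min_width=11, slack=4)
Line 7: ['progress', 'will'] (min_width=13, slack=2)
Line 8: ['plate', 'tired'] (min_width=11, slack=4)
Line 9: ['program', 'fire'] (min_width=12, slack=3)
Line 10: ['machine', 'release'] (min_width=15, slack=0)

Answer: machine release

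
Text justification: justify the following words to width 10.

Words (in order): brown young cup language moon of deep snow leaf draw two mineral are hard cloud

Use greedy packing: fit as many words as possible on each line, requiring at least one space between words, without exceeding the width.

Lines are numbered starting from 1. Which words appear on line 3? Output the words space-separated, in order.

Line 1: ['brown'] (min_width=5, slack=5)
Line 2: ['young', 'cup'] (min_width=9, slack=1)
Line 3: ['language'] (min_width=8, slack=2)
Line 4: ['moon', 'of'] (min_width=7, slack=3)
Line 5: ['deep', 'snow'] (min_width=9, slack=1)
Line 6: ['leaf', 'draw'] (min_width=9, slack=1)
Line 7: ['two'] (min_width=3, slack=7)
Line 8: ['mineral'] (min_width=7, slack=3)
Line 9: ['are', 'hard'] (min_width=8, slack=2)
Line 10: ['cloud'] (min_width=5, slack=5)

Answer: language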